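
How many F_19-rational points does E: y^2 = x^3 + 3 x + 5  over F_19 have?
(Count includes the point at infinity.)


For each x in F_19, count y with y^2 = x^3 + 3 x + 5 mod 19:
  x = 0: RHS = 5, y in [9, 10]  -> 2 point(s)
  x = 1: RHS = 9, y in [3, 16]  -> 2 point(s)
  x = 2: RHS = 0, y in [0]  -> 1 point(s)
  x = 4: RHS = 5, y in [9, 10]  -> 2 point(s)
  x = 6: RHS = 11, y in [7, 12]  -> 2 point(s)
  x = 8: RHS = 9, y in [3, 16]  -> 2 point(s)
  x = 9: RHS = 1, y in [1, 18]  -> 2 point(s)
  x = 10: RHS = 9, y in [3, 16]  -> 2 point(s)
  x = 11: RHS = 1, y in [1, 18]  -> 2 point(s)
  x = 14: RHS = 17, y in [6, 13]  -> 2 point(s)
  x = 15: RHS = 5, y in [9, 10]  -> 2 point(s)
  x = 16: RHS = 7, y in [8, 11]  -> 2 point(s)
  x = 18: RHS = 1, y in [1, 18]  -> 2 point(s)
Affine points: 25. Add the point at infinity: total = 26.

#E(F_19) = 26


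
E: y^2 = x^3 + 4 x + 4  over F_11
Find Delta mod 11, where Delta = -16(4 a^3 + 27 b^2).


4 a^3 + 27 b^2 = 4*4^3 + 27*4^2 = 256 + 432 = 688
Delta = -16 * (688) = -11008
Delta mod 11 = 3

Delta = 3 (mod 11)


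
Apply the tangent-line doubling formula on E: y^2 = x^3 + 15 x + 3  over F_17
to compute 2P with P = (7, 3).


Doubling: s = (3 x1^2 + a) / (2 y1)
s = (3*7^2 + 15) / (2*3) mod 17 = 10
x3 = s^2 - 2 x1 mod 17 = 10^2 - 2*7 = 1
y3 = s (x1 - x3) - y1 mod 17 = 10 * (7 - 1) - 3 = 6

2P = (1, 6)


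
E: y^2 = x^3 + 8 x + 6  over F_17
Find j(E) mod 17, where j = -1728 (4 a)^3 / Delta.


Delta = -16(4 a^3 + 27 b^2) mod 17 = 11
-1728 * (4 a)^3 = -1728 * (4*8)^3 mod 17 = 3
j = 3 * 11^(-1) mod 17 = 8

j = 8 (mod 17)


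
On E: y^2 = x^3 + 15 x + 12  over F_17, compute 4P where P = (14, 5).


k = 4 = 100_2 (binary, LSB first: 001)
Double-and-add from P = (14, 5):
  bit 0 = 0: acc unchanged = O
  bit 1 = 0: acc unchanged = O
  bit 2 = 1: acc = O + (2, 13) = (2, 13)

4P = (2, 13)


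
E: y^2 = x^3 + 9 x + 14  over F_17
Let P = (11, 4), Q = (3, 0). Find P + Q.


P != Q, so use the chord formula.
s = (y2 - y1) / (x2 - x1) = (13) / (9) mod 17 = 9
x3 = s^2 - x1 - x2 mod 17 = 9^2 - 11 - 3 = 16
y3 = s (x1 - x3) - y1 mod 17 = 9 * (11 - 16) - 4 = 2

P + Q = (16, 2)


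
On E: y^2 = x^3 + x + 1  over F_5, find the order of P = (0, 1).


Compute successive multiples of P until we hit O:
  1P = (0, 1)
  2P = (4, 2)
  3P = (2, 1)
  4P = (3, 4)
  5P = (3, 1)
  6P = (2, 4)
  7P = (4, 3)
  8P = (0, 4)
  ... (continuing to 9P)
  9P = O

ord(P) = 9


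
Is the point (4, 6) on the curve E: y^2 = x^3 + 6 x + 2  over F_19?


Check whether y^2 = x^3 + 6 x + 2 (mod 19) for (x, y) = (4, 6).
LHS: y^2 = 6^2 mod 19 = 17
RHS: x^3 + 6 x + 2 = 4^3 + 6*4 + 2 mod 19 = 14
LHS != RHS

No, not on the curve


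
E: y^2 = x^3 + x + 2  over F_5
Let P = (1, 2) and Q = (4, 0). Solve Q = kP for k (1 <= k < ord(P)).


Enumerate multiples of P until we hit Q = (4, 0):
  1P = (1, 2)
  2P = (4, 0)
Match found at i = 2.

k = 2


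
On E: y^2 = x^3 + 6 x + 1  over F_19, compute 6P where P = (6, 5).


k = 6 = 110_2 (binary, LSB first: 011)
Double-and-add from P = (6, 5):
  bit 0 = 0: acc unchanged = O
  bit 1 = 1: acc = O + (7, 14) = (7, 14)
  bit 2 = 1: acc = (7, 14) + (9, 9) = (14, 13)

6P = (14, 13)


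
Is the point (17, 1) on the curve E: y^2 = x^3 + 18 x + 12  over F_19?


Check whether y^2 = x^3 + 18 x + 12 (mod 19) for (x, y) = (17, 1).
LHS: y^2 = 1^2 mod 19 = 1
RHS: x^3 + 18 x + 12 = 17^3 + 18*17 + 12 mod 19 = 6
LHS != RHS

No, not on the curve


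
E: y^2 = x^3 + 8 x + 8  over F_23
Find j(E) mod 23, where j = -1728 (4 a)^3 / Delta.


Delta = -16(4 a^3 + 27 b^2) mod 23 = 5
-1728 * (4 a)^3 = -1728 * (4*8)^3 mod 23 = 21
j = 21 * 5^(-1) mod 23 = 18

j = 18 (mod 23)


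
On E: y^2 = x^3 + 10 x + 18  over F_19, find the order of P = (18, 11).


Compute successive multiples of P until we hit O:
  1P = (18, 11)
  2P = (6, 3)
  3P = (6, 16)
  4P = (18, 8)
  5P = O

ord(P) = 5


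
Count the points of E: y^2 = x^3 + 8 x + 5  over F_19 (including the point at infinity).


For each x in F_19, count y with y^2 = x^3 + 8 x + 5 mod 19:
  x = 0: RHS = 5, y in [9, 10]  -> 2 point(s)
  x = 4: RHS = 6, y in [5, 14]  -> 2 point(s)
  x = 7: RHS = 5, y in [9, 10]  -> 2 point(s)
  x = 8: RHS = 11, y in [7, 12]  -> 2 point(s)
  x = 12: RHS = 5, y in [9, 10]  -> 2 point(s)
  x = 13: RHS = 7, y in [8, 11]  -> 2 point(s)
  x = 14: RHS = 11, y in [7, 12]  -> 2 point(s)
  x = 15: RHS = 4, y in [2, 17]  -> 2 point(s)
  x = 16: RHS = 11, y in [7, 12]  -> 2 point(s)
  x = 17: RHS = 0, y in [0]  -> 1 point(s)
Affine points: 19. Add the point at infinity: total = 20.

#E(F_19) = 20


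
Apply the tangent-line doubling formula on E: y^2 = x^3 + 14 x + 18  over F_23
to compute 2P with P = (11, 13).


Doubling: s = (3 x1^2 + a) / (2 y1)
s = (3*11^2 + 14) / (2*13) mod 23 = 3
x3 = s^2 - 2 x1 mod 23 = 3^2 - 2*11 = 10
y3 = s (x1 - x3) - y1 mod 23 = 3 * (11 - 10) - 13 = 13

2P = (10, 13)


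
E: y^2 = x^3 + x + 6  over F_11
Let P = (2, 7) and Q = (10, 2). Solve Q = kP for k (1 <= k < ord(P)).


Enumerate multiples of P until we hit Q = (10, 2):
  1P = (2, 7)
  2P = (5, 2)
  3P = (8, 3)
  4P = (10, 2)
Match found at i = 4.

k = 4


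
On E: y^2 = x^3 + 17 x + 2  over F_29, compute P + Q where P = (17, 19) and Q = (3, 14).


P != Q, so use the chord formula.
s = (y2 - y1) / (x2 - x1) = (24) / (15) mod 29 = 19
x3 = s^2 - x1 - x2 mod 29 = 19^2 - 17 - 3 = 22
y3 = s (x1 - x3) - y1 mod 29 = 19 * (17 - 22) - 19 = 2

P + Q = (22, 2)


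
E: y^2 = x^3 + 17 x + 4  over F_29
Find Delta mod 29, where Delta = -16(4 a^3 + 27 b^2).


4 a^3 + 27 b^2 = 4*17^3 + 27*4^2 = 19652 + 432 = 20084
Delta = -16 * (20084) = -321344
Delta mod 29 = 5

Delta = 5 (mod 29)


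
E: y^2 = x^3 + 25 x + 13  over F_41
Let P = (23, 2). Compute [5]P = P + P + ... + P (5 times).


k = 5 = 101_2 (binary, LSB first: 101)
Double-and-add from P = (23, 2):
  bit 0 = 1: acc = O + (23, 2) = (23, 2)
  bit 1 = 0: acc unchanged = (23, 2)
  bit 2 = 1: acc = (23, 2) + (12, 27) = (1, 30)

5P = (1, 30)


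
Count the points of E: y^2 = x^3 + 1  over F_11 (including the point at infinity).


For each x in F_11, count y with y^2 = x^3 + 0 x + 1 mod 11:
  x = 0: RHS = 1, y in [1, 10]  -> 2 point(s)
  x = 2: RHS = 9, y in [3, 8]  -> 2 point(s)
  x = 5: RHS = 5, y in [4, 7]  -> 2 point(s)
  x = 7: RHS = 3, y in [5, 6]  -> 2 point(s)
  x = 9: RHS = 4, y in [2, 9]  -> 2 point(s)
  x = 10: RHS = 0, y in [0]  -> 1 point(s)
Affine points: 11. Add the point at infinity: total = 12.

#E(F_11) = 12


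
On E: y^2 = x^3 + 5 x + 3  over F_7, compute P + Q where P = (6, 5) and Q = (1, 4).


P != Q, so use the chord formula.
s = (y2 - y1) / (x2 - x1) = (6) / (2) mod 7 = 3
x3 = s^2 - x1 - x2 mod 7 = 3^2 - 6 - 1 = 2
y3 = s (x1 - x3) - y1 mod 7 = 3 * (6 - 2) - 5 = 0

P + Q = (2, 0)


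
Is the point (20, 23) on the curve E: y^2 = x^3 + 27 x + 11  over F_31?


Check whether y^2 = x^3 + 27 x + 11 (mod 31) for (x, y) = (20, 23).
LHS: y^2 = 23^2 mod 31 = 2
RHS: x^3 + 27 x + 11 = 20^3 + 27*20 + 11 mod 31 = 26
LHS != RHS

No, not on the curve


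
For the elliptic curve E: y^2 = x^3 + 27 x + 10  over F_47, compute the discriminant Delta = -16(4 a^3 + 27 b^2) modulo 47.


4 a^3 + 27 b^2 = 4*27^3 + 27*10^2 = 78732 + 2700 = 81432
Delta = -16 * (81432) = -1302912
Delta mod 47 = 22

Delta = 22 (mod 47)


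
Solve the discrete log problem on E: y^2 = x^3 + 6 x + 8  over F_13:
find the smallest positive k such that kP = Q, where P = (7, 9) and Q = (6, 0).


Enumerate multiples of P until we hit Q = (6, 0):
  1P = (7, 9)
  2P = (3, 12)
  3P = (6, 0)
Match found at i = 3.

k = 3


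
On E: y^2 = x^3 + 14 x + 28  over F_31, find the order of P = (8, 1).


Compute successive multiples of P until we hit O:
  1P = (8, 1)
  2P = (22, 14)
  3P = (21, 29)
  4P = (27, 1)
  5P = (27, 30)
  6P = (21, 2)
  7P = (22, 17)
  8P = (8, 30)
  ... (continuing to 9P)
  9P = O

ord(P) = 9


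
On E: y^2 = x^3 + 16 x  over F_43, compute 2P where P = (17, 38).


Doubling: s = (3 x1^2 + a) / (2 y1)
s = (3*17^2 + 16) / (2*38) mod 43 = 2
x3 = s^2 - 2 x1 mod 43 = 2^2 - 2*17 = 13
y3 = s (x1 - x3) - y1 mod 43 = 2 * (17 - 13) - 38 = 13

2P = (13, 13)


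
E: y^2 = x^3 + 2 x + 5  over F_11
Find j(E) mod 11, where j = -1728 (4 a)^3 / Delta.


Delta = -16(4 a^3 + 27 b^2) mod 11 = 7
-1728 * (4 a)^3 = -1728 * (4*2)^3 mod 11 = 5
j = 5 * 7^(-1) mod 11 = 7

j = 7 (mod 11)


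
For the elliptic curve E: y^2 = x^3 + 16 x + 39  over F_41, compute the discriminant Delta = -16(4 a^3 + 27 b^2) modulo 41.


4 a^3 + 27 b^2 = 4*16^3 + 27*39^2 = 16384 + 41067 = 57451
Delta = -16 * (57451) = -919216
Delta mod 41 = 4

Delta = 4 (mod 41)


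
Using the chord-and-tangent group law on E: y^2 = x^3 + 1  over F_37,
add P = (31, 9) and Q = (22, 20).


P != Q, so use the chord formula.
s = (y2 - y1) / (x2 - x1) = (11) / (28) mod 37 = 7
x3 = s^2 - x1 - x2 mod 37 = 7^2 - 31 - 22 = 33
y3 = s (x1 - x3) - y1 mod 37 = 7 * (31 - 33) - 9 = 14

P + Q = (33, 14)


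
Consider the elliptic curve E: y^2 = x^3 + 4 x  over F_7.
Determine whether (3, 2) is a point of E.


Check whether y^2 = x^3 + 4 x + 0 (mod 7) for (x, y) = (3, 2).
LHS: y^2 = 2^2 mod 7 = 4
RHS: x^3 + 4 x + 0 = 3^3 + 4*3 + 0 mod 7 = 4
LHS = RHS

Yes, on the curve


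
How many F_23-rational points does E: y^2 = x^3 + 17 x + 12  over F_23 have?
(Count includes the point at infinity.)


For each x in F_23, count y with y^2 = x^3 + 17 x + 12 mod 23:
  x = 0: RHS = 12, y in [9, 14]  -> 2 point(s)
  x = 2: RHS = 8, y in [10, 13]  -> 2 point(s)
  x = 4: RHS = 6, y in [11, 12]  -> 2 point(s)
  x = 6: RHS = 8, y in [10, 13]  -> 2 point(s)
  x = 8: RHS = 16, y in [4, 19]  -> 2 point(s)
  x = 10: RHS = 9, y in [3, 20]  -> 2 point(s)
  x = 11: RHS = 12, y in [9, 14]  -> 2 point(s)
  x = 12: RHS = 12, y in [9, 14]  -> 2 point(s)
  x = 14: RHS = 4, y in [2, 21]  -> 2 point(s)
  x = 15: RHS = 8, y in [10, 13]  -> 2 point(s)
  x = 17: RHS = 16, y in [4, 19]  -> 2 point(s)
  x = 18: RHS = 9, y in [3, 20]  -> 2 point(s)
  x = 19: RHS = 18, y in [8, 15]  -> 2 point(s)
  x = 20: RHS = 3, y in [7, 16]  -> 2 point(s)
  x = 21: RHS = 16, y in [4, 19]  -> 2 point(s)
Affine points: 30. Add the point at infinity: total = 31.

#E(F_23) = 31


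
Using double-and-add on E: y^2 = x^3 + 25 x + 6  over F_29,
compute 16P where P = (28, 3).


k = 16 = 10000_2 (binary, LSB first: 00001)
Double-and-add from P = (28, 3):
  bit 0 = 0: acc unchanged = O
  bit 1 = 0: acc unchanged = O
  bit 2 = 0: acc unchanged = O
  bit 3 = 0: acc unchanged = O
  bit 4 = 1: acc = O + (12, 2) = (12, 2)

16P = (12, 2)


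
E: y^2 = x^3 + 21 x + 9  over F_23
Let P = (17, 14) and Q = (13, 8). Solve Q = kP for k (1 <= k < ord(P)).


Enumerate multiples of P until we hit Q = (13, 8):
  1P = (17, 14)
  2P = (18, 20)
  3P = (1, 13)
  4P = (13, 15)
  5P = (6, 12)
  6P = (16, 5)
  7P = (2, 6)
  8P = (5, 20)
  9P = (7, 4)
  10P = (0, 3)
  11P = (10, 0)
  12P = (0, 20)
  13P = (7, 19)
  14P = (5, 3)
  15P = (2, 17)
  16P = (16, 18)
  17P = (6, 11)
  18P = (13, 8)
Match found at i = 18.

k = 18


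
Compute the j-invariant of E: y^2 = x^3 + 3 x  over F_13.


Delta = -16(4 a^3 + 27 b^2) mod 13 = 1
-1728 * (4 a)^3 = -1728 * (4*3)^3 mod 13 = 12
j = 12 * 1^(-1) mod 13 = 12

j = 12 (mod 13)


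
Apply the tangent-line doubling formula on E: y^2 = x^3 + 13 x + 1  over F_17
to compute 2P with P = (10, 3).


Doubling: s = (3 x1^2 + a) / (2 y1)
s = (3*10^2 + 13) / (2*3) mod 17 = 4
x3 = s^2 - 2 x1 mod 17 = 4^2 - 2*10 = 13
y3 = s (x1 - x3) - y1 mod 17 = 4 * (10 - 13) - 3 = 2

2P = (13, 2)


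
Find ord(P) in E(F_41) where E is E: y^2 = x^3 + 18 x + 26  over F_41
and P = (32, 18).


Compute successive multiples of P until we hit O:
  1P = (32, 18)
  2P = (27, 8)
  3P = (27, 33)
  4P = (32, 23)
  5P = O

ord(P) = 5


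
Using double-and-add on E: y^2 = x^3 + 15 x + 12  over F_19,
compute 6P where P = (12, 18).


k = 6 = 110_2 (binary, LSB first: 011)
Double-and-add from P = (12, 18):
  bit 0 = 0: acc unchanged = O
  bit 1 = 1: acc = O + (1, 3) = (1, 3)
  bit 2 = 1: acc = (1, 3) + (7, 17) = (8, 6)

6P = (8, 6)


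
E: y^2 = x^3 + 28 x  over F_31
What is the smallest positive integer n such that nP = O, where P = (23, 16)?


Compute successive multiples of P until we hit O:
  1P = (23, 16)
  2P = (25, 9)
  3P = (3, 7)
  4P = (9, 12)
  5P = (13, 9)
  6P = (2, 8)
  7P = (24, 22)
  8P = (20, 2)
  ... (continuing to 32P)
  32P = O

ord(P) = 32


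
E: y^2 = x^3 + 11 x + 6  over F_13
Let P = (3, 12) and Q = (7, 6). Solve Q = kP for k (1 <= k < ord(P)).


Enumerate multiples of P until we hit Q = (7, 6):
  1P = (3, 12)
  2P = (4, 7)
  3P = (5, 11)
  4P = (2, 7)
  5P = (7, 7)
  6P = (7, 6)
Match found at i = 6.

k = 6


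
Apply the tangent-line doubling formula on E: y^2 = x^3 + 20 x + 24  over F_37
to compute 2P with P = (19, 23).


Doubling: s = (3 x1^2 + a) / (2 y1)
s = (3*19^2 + 20) / (2*23) mod 37 = 28
x3 = s^2 - 2 x1 mod 37 = 28^2 - 2*19 = 6
y3 = s (x1 - x3) - y1 mod 37 = 28 * (19 - 6) - 23 = 8

2P = (6, 8)


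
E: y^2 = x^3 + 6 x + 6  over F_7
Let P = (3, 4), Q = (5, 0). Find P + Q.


P != Q, so use the chord formula.
s = (y2 - y1) / (x2 - x1) = (3) / (2) mod 7 = 5
x3 = s^2 - x1 - x2 mod 7 = 5^2 - 3 - 5 = 3
y3 = s (x1 - x3) - y1 mod 7 = 5 * (3 - 3) - 4 = 3

P + Q = (3, 3)


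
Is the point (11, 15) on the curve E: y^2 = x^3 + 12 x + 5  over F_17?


Check whether y^2 = x^3 + 12 x + 5 (mod 17) for (x, y) = (11, 15).
LHS: y^2 = 15^2 mod 17 = 4
RHS: x^3 + 12 x + 5 = 11^3 + 12*11 + 5 mod 17 = 6
LHS != RHS

No, not on the curve


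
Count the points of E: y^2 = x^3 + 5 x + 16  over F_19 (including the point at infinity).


For each x in F_19, count y with y^2 = x^3 + 5 x + 16 mod 19:
  x = 0: RHS = 16, y in [4, 15]  -> 2 point(s)
  x = 3: RHS = 1, y in [1, 18]  -> 2 point(s)
  x = 4: RHS = 5, y in [9, 10]  -> 2 point(s)
  x = 8: RHS = 17, y in [6, 13]  -> 2 point(s)
  x = 9: RHS = 11, y in [7, 12]  -> 2 point(s)
  x = 13: RHS = 17, y in [6, 13]  -> 2 point(s)
  x = 17: RHS = 17, y in [6, 13]  -> 2 point(s)
Affine points: 14. Add the point at infinity: total = 15.

#E(F_19) = 15


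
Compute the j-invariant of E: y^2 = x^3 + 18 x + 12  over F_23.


Delta = -16(4 a^3 + 27 b^2) mod 23 = 3
-1728 * (4 a)^3 = -1728 * (4*18)^3 mod 23 = 11
j = 11 * 3^(-1) mod 23 = 19

j = 19 (mod 23)


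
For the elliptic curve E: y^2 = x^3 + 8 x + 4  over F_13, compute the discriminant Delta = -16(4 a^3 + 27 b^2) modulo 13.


4 a^3 + 27 b^2 = 4*8^3 + 27*4^2 = 2048 + 432 = 2480
Delta = -16 * (2480) = -39680
Delta mod 13 = 9

Delta = 9 (mod 13)


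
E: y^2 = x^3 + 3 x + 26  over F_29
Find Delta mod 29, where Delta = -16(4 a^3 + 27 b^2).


4 a^3 + 27 b^2 = 4*3^3 + 27*26^2 = 108 + 18252 = 18360
Delta = -16 * (18360) = -293760
Delta mod 29 = 10

Delta = 10 (mod 29)


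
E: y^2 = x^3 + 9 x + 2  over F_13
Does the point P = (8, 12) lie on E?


Check whether y^2 = x^3 + 9 x + 2 (mod 13) for (x, y) = (8, 12).
LHS: y^2 = 12^2 mod 13 = 1
RHS: x^3 + 9 x + 2 = 8^3 + 9*8 + 2 mod 13 = 1
LHS = RHS

Yes, on the curve


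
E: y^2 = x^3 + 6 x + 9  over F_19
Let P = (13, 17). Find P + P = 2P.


Doubling: s = (3 x1^2 + a) / (2 y1)
s = (3*13^2 + 6) / (2*17) mod 19 = 0
x3 = s^2 - 2 x1 mod 19 = 0^2 - 2*13 = 12
y3 = s (x1 - x3) - y1 mod 19 = 0 * (13 - 12) - 17 = 2

2P = (12, 2)


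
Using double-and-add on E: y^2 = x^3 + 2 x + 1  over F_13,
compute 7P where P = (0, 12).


k = 7 = 111_2 (binary, LSB first: 111)
Double-and-add from P = (0, 12):
  bit 0 = 1: acc = O + (0, 12) = (0, 12)
  bit 1 = 1: acc = (0, 12) + (1, 2) = (8, 3)
  bit 2 = 1: acc = (8, 3) + (2, 0) = (0, 1)

7P = (0, 1)


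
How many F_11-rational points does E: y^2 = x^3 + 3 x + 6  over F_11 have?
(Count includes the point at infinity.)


For each x in F_11, count y with y^2 = x^3 + 3 x + 6 mod 11:
  x = 2: RHS = 9, y in [3, 8]  -> 2 point(s)
  x = 3: RHS = 9, y in [3, 8]  -> 2 point(s)
  x = 4: RHS = 5, y in [4, 7]  -> 2 point(s)
  x = 5: RHS = 3, y in [5, 6]  -> 2 point(s)
  x = 6: RHS = 9, y in [3, 8]  -> 2 point(s)
  x = 8: RHS = 3, y in [5, 6]  -> 2 point(s)
  x = 9: RHS = 3, y in [5, 6]  -> 2 point(s)
Affine points: 14. Add the point at infinity: total = 15.

#E(F_11) = 15


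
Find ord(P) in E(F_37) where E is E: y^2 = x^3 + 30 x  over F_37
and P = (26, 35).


Compute successive multiples of P until we hit O:
  1P = (26, 35)
  2P = (25, 24)
  3P = (33, 36)
  4P = (12, 4)
  5P = (9, 0)
  6P = (12, 33)
  7P = (33, 1)
  8P = (25, 13)
  ... (continuing to 10P)
  10P = O

ord(P) = 10


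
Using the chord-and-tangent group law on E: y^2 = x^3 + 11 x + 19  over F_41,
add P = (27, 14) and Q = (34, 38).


P != Q, so use the chord formula.
s = (y2 - y1) / (x2 - x1) = (24) / (7) mod 41 = 21
x3 = s^2 - x1 - x2 mod 41 = 21^2 - 27 - 34 = 11
y3 = s (x1 - x3) - y1 mod 41 = 21 * (27 - 11) - 14 = 35

P + Q = (11, 35)


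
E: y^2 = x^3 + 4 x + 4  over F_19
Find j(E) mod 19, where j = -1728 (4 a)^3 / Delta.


Delta = -16(4 a^3 + 27 b^2) mod 19 = 12
-1728 * (4 a)^3 = -1728 * (4*4)^3 mod 19 = 11
j = 11 * 12^(-1) mod 19 = 12

j = 12 (mod 19)


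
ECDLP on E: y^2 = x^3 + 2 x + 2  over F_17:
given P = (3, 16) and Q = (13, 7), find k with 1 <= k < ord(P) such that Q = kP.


Enumerate multiples of P until we hit Q = (13, 7):
  1P = (3, 16)
  2P = (13, 10)
  3P = (0, 6)
  4P = (10, 6)
  5P = (5, 16)
  6P = (9, 1)
  7P = (7, 11)
  8P = (16, 13)
  9P = (6, 3)
  10P = (6, 14)
  11P = (16, 4)
  12P = (7, 6)
  13P = (9, 16)
  14P = (5, 1)
  15P = (10, 11)
  16P = (0, 11)
  17P = (13, 7)
Match found at i = 17.

k = 17


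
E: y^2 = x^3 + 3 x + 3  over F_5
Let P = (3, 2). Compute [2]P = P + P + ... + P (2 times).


k = 2 = 10_2 (binary, LSB first: 01)
Double-and-add from P = (3, 2):
  bit 0 = 0: acc unchanged = O
  bit 1 = 1: acc = O + (4, 3) = (4, 3)

2P = (4, 3)


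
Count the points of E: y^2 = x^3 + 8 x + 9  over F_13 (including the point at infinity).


For each x in F_13, count y with y^2 = x^3 + 8 x + 9 mod 13:
  x = 0: RHS = 9, y in [3, 10]  -> 2 point(s)
  x = 4: RHS = 1, y in [1, 12]  -> 2 point(s)
  x = 6: RHS = 0, y in [0]  -> 1 point(s)
  x = 8: RHS = 0, y in [0]  -> 1 point(s)
  x = 9: RHS = 4, y in [2, 11]  -> 2 point(s)
  x = 10: RHS = 10, y in [6, 7]  -> 2 point(s)
  x = 12: RHS = 0, y in [0]  -> 1 point(s)
Affine points: 11. Add the point at infinity: total = 12.

#E(F_13) = 12


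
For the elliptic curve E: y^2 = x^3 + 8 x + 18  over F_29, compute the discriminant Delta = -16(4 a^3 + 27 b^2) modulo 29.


4 a^3 + 27 b^2 = 4*8^3 + 27*18^2 = 2048 + 8748 = 10796
Delta = -16 * (10796) = -172736
Delta mod 29 = 17

Delta = 17 (mod 29)


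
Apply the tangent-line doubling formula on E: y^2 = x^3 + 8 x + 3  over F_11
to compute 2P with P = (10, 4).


Doubling: s = (3 x1^2 + a) / (2 y1)
s = (3*10^2 + 8) / (2*4) mod 11 = 0
x3 = s^2 - 2 x1 mod 11 = 0^2 - 2*10 = 2
y3 = s (x1 - x3) - y1 mod 11 = 0 * (10 - 2) - 4 = 7

2P = (2, 7)


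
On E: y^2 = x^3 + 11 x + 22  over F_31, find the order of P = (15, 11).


Compute successive multiples of P until we hit O:
  1P = (15, 11)
  2P = (10, 4)
  3P = (3, 12)
  4P = (27, 21)
  5P = (25, 22)
  6P = (26, 11)
  7P = (21, 20)
  8P = (5, 4)
  ... (continuing to 34P)
  34P = O

ord(P) = 34


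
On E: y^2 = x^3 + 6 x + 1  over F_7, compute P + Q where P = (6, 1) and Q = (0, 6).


P != Q, so use the chord formula.
s = (y2 - y1) / (x2 - x1) = (5) / (1) mod 7 = 5
x3 = s^2 - x1 - x2 mod 7 = 5^2 - 6 - 0 = 5
y3 = s (x1 - x3) - y1 mod 7 = 5 * (6 - 5) - 1 = 4

P + Q = (5, 4)


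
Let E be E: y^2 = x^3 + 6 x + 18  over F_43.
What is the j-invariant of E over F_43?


Delta = -16(4 a^3 + 27 b^2) mod 43 = 19
-1728 * (4 a)^3 = -1728 * (4*6)^3 mod 43 = 4
j = 4 * 19^(-1) mod 43 = 7

j = 7 (mod 43)


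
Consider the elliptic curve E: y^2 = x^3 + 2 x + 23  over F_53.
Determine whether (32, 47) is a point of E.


Check whether y^2 = x^3 + 2 x + 23 (mod 53) for (x, y) = (32, 47).
LHS: y^2 = 47^2 mod 53 = 36
RHS: x^3 + 2 x + 23 = 32^3 + 2*32 + 23 mod 53 = 48
LHS != RHS

No, not on the curve


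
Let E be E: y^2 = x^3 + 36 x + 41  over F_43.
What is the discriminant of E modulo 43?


4 a^3 + 27 b^2 = 4*36^3 + 27*41^2 = 186624 + 45387 = 232011
Delta = -16 * (232011) = -3712176
Delta mod 43 = 14

Delta = 14 (mod 43)


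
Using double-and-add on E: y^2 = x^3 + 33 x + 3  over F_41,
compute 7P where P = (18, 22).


k = 7 = 111_2 (binary, LSB first: 111)
Double-and-add from P = (18, 22):
  bit 0 = 1: acc = O + (18, 22) = (18, 22)
  bit 1 = 1: acc = (18, 22) + (13, 13) = (28, 1)
  bit 2 = 1: acc = (28, 1) + (40, 16) = (13, 28)

7P = (13, 28)


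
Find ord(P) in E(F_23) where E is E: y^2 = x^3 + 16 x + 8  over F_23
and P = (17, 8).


Compute successive multiples of P until we hit O:
  1P = (17, 8)
  2P = (16, 17)
  3P = (2, 18)
  4P = (7, 16)
  5P = (7, 7)
  6P = (2, 5)
  7P = (16, 6)
  8P = (17, 15)
  ... (continuing to 9P)
  9P = O

ord(P) = 9


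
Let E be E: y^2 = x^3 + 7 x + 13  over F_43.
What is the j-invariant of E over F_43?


Delta = -16(4 a^3 + 27 b^2) mod 43 = 27
-1728 * (4 a)^3 = -1728 * (4*7)^3 mod 43 = 39
j = 39 * 27^(-1) mod 43 = 11

j = 11 (mod 43)


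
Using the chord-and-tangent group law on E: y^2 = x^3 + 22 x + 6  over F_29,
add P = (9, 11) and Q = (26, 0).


P != Q, so use the chord formula.
s = (y2 - y1) / (x2 - x1) = (18) / (17) mod 29 = 13
x3 = s^2 - x1 - x2 mod 29 = 13^2 - 9 - 26 = 18
y3 = s (x1 - x3) - y1 mod 29 = 13 * (9 - 18) - 11 = 17

P + Q = (18, 17)


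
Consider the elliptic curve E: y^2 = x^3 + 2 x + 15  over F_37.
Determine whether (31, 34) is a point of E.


Check whether y^2 = x^3 + 2 x + 15 (mod 37) for (x, y) = (31, 34).
LHS: y^2 = 34^2 mod 37 = 9
RHS: x^3 + 2 x + 15 = 31^3 + 2*31 + 15 mod 37 = 9
LHS = RHS

Yes, on the curve


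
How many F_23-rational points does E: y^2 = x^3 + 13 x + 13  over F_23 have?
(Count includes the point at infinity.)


For each x in F_23, count y with y^2 = x^3 + 13 x + 13 mod 23:
  x = 0: RHS = 13, y in [6, 17]  -> 2 point(s)
  x = 1: RHS = 4, y in [2, 21]  -> 2 point(s)
  x = 2: RHS = 1, y in [1, 22]  -> 2 point(s)
  x = 6: RHS = 8, y in [10, 13]  -> 2 point(s)
  x = 8: RHS = 8, y in [10, 13]  -> 2 point(s)
  x = 9: RHS = 8, y in [10, 13]  -> 2 point(s)
  x = 10: RHS = 16, y in [4, 19]  -> 2 point(s)
  x = 14: RHS = 18, y in [8, 15]  -> 2 point(s)
  x = 15: RHS = 18, y in [8, 15]  -> 2 point(s)
  x = 16: RHS = 16, y in [4, 19]  -> 2 point(s)
  x = 17: RHS = 18, y in [8, 15]  -> 2 point(s)
  x = 19: RHS = 12, y in [9, 14]  -> 2 point(s)
  x = 20: RHS = 16, y in [4, 19]  -> 2 point(s)
  x = 21: RHS = 2, y in [5, 18]  -> 2 point(s)
Affine points: 28. Add the point at infinity: total = 29.

#E(F_23) = 29


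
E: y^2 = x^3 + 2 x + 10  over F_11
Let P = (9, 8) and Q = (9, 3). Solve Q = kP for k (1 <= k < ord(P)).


Enumerate multiples of P until we hit Q = (9, 3):
  1P = (9, 8)
  2P = (7, 2)
  3P = (4, 7)
  4P = (2, 0)
  5P = (4, 4)
  6P = (7, 9)
  7P = (9, 3)
Match found at i = 7.

k = 7


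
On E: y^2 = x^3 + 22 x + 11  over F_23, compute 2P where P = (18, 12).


Doubling: s = (3 x1^2 + a) / (2 y1)
s = (3*18^2 + 22) / (2*12) mod 23 = 5
x3 = s^2 - 2 x1 mod 23 = 5^2 - 2*18 = 12
y3 = s (x1 - x3) - y1 mod 23 = 5 * (18 - 12) - 12 = 18

2P = (12, 18)


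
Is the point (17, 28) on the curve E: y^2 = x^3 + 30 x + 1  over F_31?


Check whether y^2 = x^3 + 30 x + 1 (mod 31) for (x, y) = (17, 28).
LHS: y^2 = 28^2 mod 31 = 9
RHS: x^3 + 30 x + 1 = 17^3 + 30*17 + 1 mod 31 = 30
LHS != RHS

No, not on the curve


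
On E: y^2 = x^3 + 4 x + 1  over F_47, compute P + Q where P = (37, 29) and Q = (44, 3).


P != Q, so use the chord formula.
s = (y2 - y1) / (x2 - x1) = (21) / (7) mod 47 = 3
x3 = s^2 - x1 - x2 mod 47 = 3^2 - 37 - 44 = 22
y3 = s (x1 - x3) - y1 mod 47 = 3 * (37 - 22) - 29 = 16

P + Q = (22, 16)


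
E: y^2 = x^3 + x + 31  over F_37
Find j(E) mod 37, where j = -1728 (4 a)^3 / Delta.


Delta = -16(4 a^3 + 27 b^2) mod 37 = 35
-1728 * (4 a)^3 = -1728 * (4*1)^3 mod 37 = 1
j = 1 * 35^(-1) mod 37 = 18

j = 18 (mod 37)


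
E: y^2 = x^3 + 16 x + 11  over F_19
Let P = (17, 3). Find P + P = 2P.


Doubling: s = (3 x1^2 + a) / (2 y1)
s = (3*17^2 + 16) / (2*3) mod 19 = 11
x3 = s^2 - 2 x1 mod 19 = 11^2 - 2*17 = 11
y3 = s (x1 - x3) - y1 mod 19 = 11 * (17 - 11) - 3 = 6

2P = (11, 6)


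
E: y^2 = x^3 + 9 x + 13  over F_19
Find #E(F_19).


For each x in F_19, count y with y^2 = x^3 + 9 x + 13 mod 19:
  x = 1: RHS = 4, y in [2, 17]  -> 2 point(s)
  x = 2: RHS = 1, y in [1, 18]  -> 2 point(s)
  x = 6: RHS = 17, y in [6, 13]  -> 2 point(s)
  x = 7: RHS = 1, y in [1, 18]  -> 2 point(s)
  x = 9: RHS = 6, y in [5, 14]  -> 2 point(s)
  x = 10: RHS = 1, y in [1, 18]  -> 2 point(s)
  x = 12: RHS = 6, y in [5, 14]  -> 2 point(s)
  x = 13: RHS = 9, y in [3, 16]  -> 2 point(s)
  x = 16: RHS = 16, y in [4, 15]  -> 2 point(s)
  x = 17: RHS = 6, y in [5, 14]  -> 2 point(s)
Affine points: 20. Add the point at infinity: total = 21.

#E(F_19) = 21


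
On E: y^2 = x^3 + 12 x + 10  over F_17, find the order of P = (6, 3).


Compute successive multiples of P until we hit O:
  1P = (6, 3)
  2P = (14, 7)
  3P = (10, 12)
  4P = (5, 12)
  5P = (2, 12)
  6P = (13, 0)
  7P = (2, 5)
  8P = (5, 5)
  ... (continuing to 12P)
  12P = O

ord(P) = 12


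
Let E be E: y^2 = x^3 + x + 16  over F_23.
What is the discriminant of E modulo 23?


4 a^3 + 27 b^2 = 4*1^3 + 27*16^2 = 4 + 6912 = 6916
Delta = -16 * (6916) = -110656
Delta mod 23 = 20

Delta = 20 (mod 23)


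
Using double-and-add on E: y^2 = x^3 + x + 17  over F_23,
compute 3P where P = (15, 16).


k = 3 = 11_2 (binary, LSB first: 11)
Double-and-add from P = (15, 16):
  bit 0 = 1: acc = O + (15, 16) = (15, 16)
  bit 1 = 1: acc = (15, 16) + (17, 5) = (4, 4)

3P = (4, 4)


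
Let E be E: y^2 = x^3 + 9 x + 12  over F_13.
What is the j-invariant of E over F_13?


Delta = -16(4 a^3 + 27 b^2) mod 13 = 11
-1728 * (4 a)^3 = -1728 * (4*9)^3 mod 13 = 12
j = 12 * 11^(-1) mod 13 = 7

j = 7 (mod 13)


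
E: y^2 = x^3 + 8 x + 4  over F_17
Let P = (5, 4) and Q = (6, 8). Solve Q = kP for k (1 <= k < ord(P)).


Enumerate multiples of P until we hit Q = (6, 8):
  1P = (5, 4)
  2P = (6, 9)
  3P = (14, 2)
  4P = (14, 15)
  5P = (6, 8)
Match found at i = 5.

k = 5


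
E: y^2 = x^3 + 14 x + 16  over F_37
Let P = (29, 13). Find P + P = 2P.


Doubling: s = (3 x1^2 + a) / (2 y1)
s = (3*29^2 + 14) / (2*13) mod 37 = 25
x3 = s^2 - 2 x1 mod 37 = 25^2 - 2*29 = 12
y3 = s (x1 - x3) - y1 mod 37 = 25 * (29 - 12) - 13 = 5

2P = (12, 5)


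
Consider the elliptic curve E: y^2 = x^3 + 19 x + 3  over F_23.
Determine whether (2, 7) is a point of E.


Check whether y^2 = x^3 + 19 x + 3 (mod 23) for (x, y) = (2, 7).
LHS: y^2 = 7^2 mod 23 = 3
RHS: x^3 + 19 x + 3 = 2^3 + 19*2 + 3 mod 23 = 3
LHS = RHS

Yes, on the curve


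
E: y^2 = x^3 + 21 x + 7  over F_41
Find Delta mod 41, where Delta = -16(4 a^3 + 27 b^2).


4 a^3 + 27 b^2 = 4*21^3 + 27*7^2 = 37044 + 1323 = 38367
Delta = -16 * (38367) = -613872
Delta mod 41 = 21

Delta = 21 (mod 41)


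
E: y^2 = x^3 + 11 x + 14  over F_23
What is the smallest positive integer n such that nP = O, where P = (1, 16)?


Compute successive multiples of P until we hit O:
  1P = (1, 16)
  2P = (22, 5)
  3P = (13, 10)
  4P = (15, 14)
  5P = (15, 9)
  6P = (13, 13)
  7P = (22, 18)
  8P = (1, 7)
  ... (continuing to 9P)
  9P = O

ord(P) = 9


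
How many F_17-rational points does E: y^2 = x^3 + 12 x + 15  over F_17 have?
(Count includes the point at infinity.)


For each x in F_17, count y with y^2 = x^3 + 12 x + 15 mod 17:
  x = 0: RHS = 15, y in [7, 10]  -> 2 point(s)
  x = 2: RHS = 13, y in [8, 9]  -> 2 point(s)
  x = 4: RHS = 8, y in [5, 12]  -> 2 point(s)
  x = 5: RHS = 13, y in [8, 9]  -> 2 point(s)
  x = 7: RHS = 0, y in [0]  -> 1 point(s)
  x = 9: RHS = 2, y in [6, 11]  -> 2 point(s)
  x = 10: RHS = 13, y in [8, 9]  -> 2 point(s)
  x = 11: RHS = 16, y in [4, 13]  -> 2 point(s)
  x = 12: RHS = 0, y in [0]  -> 1 point(s)
  x = 15: RHS = 0, y in [0]  -> 1 point(s)
  x = 16: RHS = 2, y in [6, 11]  -> 2 point(s)
Affine points: 19. Add the point at infinity: total = 20.

#E(F_17) = 20


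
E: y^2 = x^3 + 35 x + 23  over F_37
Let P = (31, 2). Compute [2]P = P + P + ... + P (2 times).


k = 2 = 10_2 (binary, LSB first: 01)
Double-and-add from P = (31, 2):
  bit 0 = 0: acc unchanged = O
  bit 1 = 1: acc = O + (2, 8) = (2, 8)

2P = (2, 8)


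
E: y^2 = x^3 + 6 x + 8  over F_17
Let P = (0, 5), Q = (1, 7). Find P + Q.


P != Q, so use the chord formula.
s = (y2 - y1) / (x2 - x1) = (2) / (1) mod 17 = 2
x3 = s^2 - x1 - x2 mod 17 = 2^2 - 0 - 1 = 3
y3 = s (x1 - x3) - y1 mod 17 = 2 * (0 - 3) - 5 = 6

P + Q = (3, 6)


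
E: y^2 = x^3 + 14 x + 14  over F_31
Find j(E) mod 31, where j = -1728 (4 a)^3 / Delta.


Delta = -16(4 a^3 + 27 b^2) mod 31 = 19
-1728 * (4 a)^3 = -1728 * (4*14)^3 mod 31 = 8
j = 8 * 19^(-1) mod 31 = 20

j = 20 (mod 31)


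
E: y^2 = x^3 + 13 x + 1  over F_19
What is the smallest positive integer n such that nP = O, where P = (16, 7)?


Compute successive multiples of P until we hit O:
  1P = (16, 7)
  2P = (13, 7)
  3P = (9, 12)
  4P = (17, 10)
  5P = (14, 18)
  6P = (5, 18)
  7P = (18, 14)
  8P = (2, 4)
  ... (continuing to 25P)
  25P = O

ord(P) = 25


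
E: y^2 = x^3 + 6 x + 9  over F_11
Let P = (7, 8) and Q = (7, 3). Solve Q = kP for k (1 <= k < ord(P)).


Enumerate multiples of P until we hit Q = (7, 3):
  1P = (7, 8)
  2P = (1, 4)
  3P = (1, 7)
  4P = (7, 3)
Match found at i = 4.

k = 4


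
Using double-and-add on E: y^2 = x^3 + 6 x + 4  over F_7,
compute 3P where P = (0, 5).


k = 3 = 11_2 (binary, LSB first: 11)
Double-and-add from P = (0, 5):
  bit 0 = 1: acc = O + (0, 5) = (0, 5)
  bit 1 = 1: acc = (0, 5) + (4, 1) = (4, 6)

3P = (4, 6)


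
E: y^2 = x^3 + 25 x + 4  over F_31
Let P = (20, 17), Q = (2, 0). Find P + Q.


P != Q, so use the chord formula.
s = (y2 - y1) / (x2 - x1) = (14) / (13) mod 31 = 13
x3 = s^2 - x1 - x2 mod 31 = 13^2 - 20 - 2 = 23
y3 = s (x1 - x3) - y1 mod 31 = 13 * (20 - 23) - 17 = 6

P + Q = (23, 6)


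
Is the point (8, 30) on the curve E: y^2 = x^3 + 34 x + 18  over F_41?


Check whether y^2 = x^3 + 34 x + 18 (mod 41) for (x, y) = (8, 30).
LHS: y^2 = 30^2 mod 41 = 39
RHS: x^3 + 34 x + 18 = 8^3 + 34*8 + 18 mod 41 = 23
LHS != RHS

No, not on the curve


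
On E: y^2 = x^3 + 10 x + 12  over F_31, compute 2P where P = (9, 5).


Doubling: s = (3 x1^2 + a) / (2 y1)
s = (3*9^2 + 10) / (2*5) mod 31 = 16
x3 = s^2 - 2 x1 mod 31 = 16^2 - 2*9 = 21
y3 = s (x1 - x3) - y1 mod 31 = 16 * (9 - 21) - 5 = 20

2P = (21, 20)


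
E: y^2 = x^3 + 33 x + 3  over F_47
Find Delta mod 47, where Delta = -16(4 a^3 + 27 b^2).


4 a^3 + 27 b^2 = 4*33^3 + 27*3^2 = 143748 + 243 = 143991
Delta = -16 * (143991) = -2303856
Delta mod 47 = 37

Delta = 37 (mod 47)


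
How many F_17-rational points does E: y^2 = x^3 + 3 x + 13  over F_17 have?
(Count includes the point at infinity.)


For each x in F_17, count y with y^2 = x^3 + 3 x + 13 mod 17:
  x = 0: RHS = 13, y in [8, 9]  -> 2 point(s)
  x = 1: RHS = 0, y in [0]  -> 1 point(s)
  x = 3: RHS = 15, y in [7, 10]  -> 2 point(s)
  x = 4: RHS = 4, y in [2, 15]  -> 2 point(s)
  x = 5: RHS = 0, y in [0]  -> 1 point(s)
  x = 6: RHS = 9, y in [3, 14]  -> 2 point(s)
  x = 9: RHS = 4, y in [2, 15]  -> 2 point(s)
  x = 11: RHS = 0, y in [0]  -> 1 point(s)
  x = 12: RHS = 9, y in [3, 14]  -> 2 point(s)
  x = 15: RHS = 16, y in [4, 13]  -> 2 point(s)
  x = 16: RHS = 9, y in [3, 14]  -> 2 point(s)
Affine points: 19. Add the point at infinity: total = 20.

#E(F_17) = 20


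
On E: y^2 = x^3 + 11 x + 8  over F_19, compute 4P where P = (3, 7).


k = 4 = 100_2 (binary, LSB first: 001)
Double-and-add from P = (3, 7):
  bit 0 = 0: acc unchanged = O
  bit 1 = 0: acc unchanged = O
  bit 2 = 1: acc = O + (13, 7) = (13, 7)

4P = (13, 7)


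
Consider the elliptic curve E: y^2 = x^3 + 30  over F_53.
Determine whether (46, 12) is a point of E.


Check whether y^2 = x^3 + 0 x + 30 (mod 53) for (x, y) = (46, 12).
LHS: y^2 = 12^2 mod 53 = 38
RHS: x^3 + 0 x + 30 = 46^3 + 0*46 + 30 mod 53 = 5
LHS != RHS

No, not on the curve


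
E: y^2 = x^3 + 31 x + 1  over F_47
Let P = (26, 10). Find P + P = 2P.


Doubling: s = (3 x1^2 + a) / (2 y1)
s = (3*26^2 + 31) / (2*10) mod 47 = 16
x3 = s^2 - 2 x1 mod 47 = 16^2 - 2*26 = 16
y3 = s (x1 - x3) - y1 mod 47 = 16 * (26 - 16) - 10 = 9

2P = (16, 9)


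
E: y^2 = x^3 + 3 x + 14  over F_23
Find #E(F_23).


For each x in F_23, count y with y^2 = x^3 + 3 x + 14 mod 23:
  x = 1: RHS = 18, y in [8, 15]  -> 2 point(s)
  x = 3: RHS = 4, y in [2, 21]  -> 2 point(s)
  x = 5: RHS = 16, y in [4, 19]  -> 2 point(s)
  x = 6: RHS = 18, y in [8, 15]  -> 2 point(s)
  x = 10: RHS = 9, y in [3, 20]  -> 2 point(s)
  x = 16: RHS = 18, y in [8, 15]  -> 2 point(s)
  x = 18: RHS = 12, y in [9, 14]  -> 2 point(s)
  x = 20: RHS = 1, y in [1, 22]  -> 2 point(s)
  x = 21: RHS = 0, y in [0]  -> 1 point(s)
Affine points: 17. Add the point at infinity: total = 18.

#E(F_23) = 18


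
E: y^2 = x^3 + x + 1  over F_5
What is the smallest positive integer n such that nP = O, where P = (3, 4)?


Compute successive multiples of P until we hit O:
  1P = (3, 4)
  2P = (0, 4)
  3P = (2, 1)
  4P = (4, 3)
  5P = (4, 2)
  6P = (2, 4)
  7P = (0, 1)
  8P = (3, 1)
  ... (continuing to 9P)
  9P = O

ord(P) = 9


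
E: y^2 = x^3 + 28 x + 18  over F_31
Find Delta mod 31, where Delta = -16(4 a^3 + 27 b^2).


4 a^3 + 27 b^2 = 4*28^3 + 27*18^2 = 87808 + 8748 = 96556
Delta = -16 * (96556) = -1544896
Delta mod 31 = 20

Delta = 20 (mod 31)


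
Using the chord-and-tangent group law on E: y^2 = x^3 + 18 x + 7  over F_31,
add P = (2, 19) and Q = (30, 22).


P != Q, so use the chord formula.
s = (y2 - y1) / (x2 - x1) = (3) / (28) mod 31 = 30
x3 = s^2 - x1 - x2 mod 31 = 30^2 - 2 - 30 = 0
y3 = s (x1 - x3) - y1 mod 31 = 30 * (2 - 0) - 19 = 10

P + Q = (0, 10)


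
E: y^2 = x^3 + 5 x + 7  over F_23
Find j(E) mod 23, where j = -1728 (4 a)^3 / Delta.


Delta = -16(4 a^3 + 27 b^2) mod 23 = 19
-1728 * (4 a)^3 = -1728 * (4*5)^3 mod 23 = 12
j = 12 * 19^(-1) mod 23 = 20

j = 20 (mod 23)


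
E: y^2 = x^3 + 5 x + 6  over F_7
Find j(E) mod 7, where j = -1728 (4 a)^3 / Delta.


Delta = -16(4 a^3 + 27 b^2) mod 7 = 3
-1728 * (4 a)^3 = -1728 * (4*5)^3 mod 7 = 6
j = 6 * 3^(-1) mod 7 = 2

j = 2 (mod 7)


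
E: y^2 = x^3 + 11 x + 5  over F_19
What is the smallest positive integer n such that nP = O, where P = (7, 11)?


Compute successive multiples of P until we hit O:
  1P = (7, 11)
  2P = (9, 4)
  3P = (1, 6)
  4P = (8, 4)
  5P = (15, 7)
  6P = (2, 15)
  7P = (0, 10)
  8P = (0, 9)
  ... (continuing to 15P)
  15P = O

ord(P) = 15


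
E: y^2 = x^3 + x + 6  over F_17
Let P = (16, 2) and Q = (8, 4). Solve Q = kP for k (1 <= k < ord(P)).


Enumerate multiples of P until we hit Q = (8, 4):
  1P = (16, 2)
  2P = (3, 11)
  3P = (2, 4)
  4P = (7, 4)
  5P = (10, 8)
  6P = (9, 8)
  7P = (8, 13)
  8P = (1, 5)
  9P = (15, 8)
  10P = (5, 0)
  11P = (15, 9)
  12P = (1, 12)
  13P = (8, 4)
Match found at i = 13.

k = 13


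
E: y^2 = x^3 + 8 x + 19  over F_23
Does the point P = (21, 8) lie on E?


Check whether y^2 = x^3 + 8 x + 19 (mod 23) for (x, y) = (21, 8).
LHS: y^2 = 8^2 mod 23 = 18
RHS: x^3 + 8 x + 19 = 21^3 + 8*21 + 19 mod 23 = 18
LHS = RHS

Yes, on the curve


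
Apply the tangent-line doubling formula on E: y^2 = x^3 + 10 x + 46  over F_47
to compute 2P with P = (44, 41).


Doubling: s = (3 x1^2 + a) / (2 y1)
s = (3*44^2 + 10) / (2*41) mod 47 = 40
x3 = s^2 - 2 x1 mod 47 = 40^2 - 2*44 = 8
y3 = s (x1 - x3) - y1 mod 47 = 40 * (44 - 8) - 41 = 36

2P = (8, 36)


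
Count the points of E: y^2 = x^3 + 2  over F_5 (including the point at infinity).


For each x in F_5, count y with y^2 = x^3 + 0 x + 2 mod 5:
  x = 2: RHS = 0, y in [0]  -> 1 point(s)
  x = 3: RHS = 4, y in [2, 3]  -> 2 point(s)
  x = 4: RHS = 1, y in [1, 4]  -> 2 point(s)
Affine points: 5. Add the point at infinity: total = 6.

#E(F_5) = 6


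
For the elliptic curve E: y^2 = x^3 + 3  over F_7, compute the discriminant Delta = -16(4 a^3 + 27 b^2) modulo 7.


4 a^3 + 27 b^2 = 4*0^3 + 27*3^2 = 0 + 243 = 243
Delta = -16 * (243) = -3888
Delta mod 7 = 4

Delta = 4 (mod 7)


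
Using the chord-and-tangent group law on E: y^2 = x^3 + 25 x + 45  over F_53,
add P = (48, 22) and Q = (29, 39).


P != Q, so use the chord formula.
s = (y2 - y1) / (x2 - x1) = (17) / (34) mod 53 = 27
x3 = s^2 - x1 - x2 mod 53 = 27^2 - 48 - 29 = 16
y3 = s (x1 - x3) - y1 mod 53 = 27 * (48 - 16) - 22 = 47

P + Q = (16, 47)


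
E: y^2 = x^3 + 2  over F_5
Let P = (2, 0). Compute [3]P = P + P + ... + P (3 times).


k = 3 = 11_2 (binary, LSB first: 11)
Double-and-add from P = (2, 0):
  bit 0 = 1: acc = O + (2, 0) = (2, 0)
  bit 1 = 1: acc = (2, 0) + O = (2, 0)

3P = (2, 0)


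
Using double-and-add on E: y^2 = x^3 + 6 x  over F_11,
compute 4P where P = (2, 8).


k = 4 = 100_2 (binary, LSB first: 001)
Double-and-add from P = (2, 8):
  bit 0 = 0: acc unchanged = O
  bit 1 = 0: acc unchanged = O
  bit 2 = 1: acc = O + (5, 10) = (5, 10)

4P = (5, 10)


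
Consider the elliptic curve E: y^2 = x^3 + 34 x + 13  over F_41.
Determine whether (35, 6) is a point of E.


Check whether y^2 = x^3 + 34 x + 13 (mod 41) for (x, y) = (35, 6).
LHS: y^2 = 6^2 mod 41 = 36
RHS: x^3 + 34 x + 13 = 35^3 + 34*35 + 13 mod 41 = 3
LHS != RHS

No, not on the curve


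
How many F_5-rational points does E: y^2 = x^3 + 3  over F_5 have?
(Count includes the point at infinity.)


For each x in F_5, count y with y^2 = x^3 + 0 x + 3 mod 5:
  x = 1: RHS = 4, y in [2, 3]  -> 2 point(s)
  x = 2: RHS = 1, y in [1, 4]  -> 2 point(s)
  x = 3: RHS = 0, y in [0]  -> 1 point(s)
Affine points: 5. Add the point at infinity: total = 6.

#E(F_5) = 6


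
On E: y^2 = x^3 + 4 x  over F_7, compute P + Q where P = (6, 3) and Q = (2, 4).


P != Q, so use the chord formula.
s = (y2 - y1) / (x2 - x1) = (1) / (3) mod 7 = 5
x3 = s^2 - x1 - x2 mod 7 = 5^2 - 6 - 2 = 3
y3 = s (x1 - x3) - y1 mod 7 = 5 * (6 - 3) - 3 = 5

P + Q = (3, 5)


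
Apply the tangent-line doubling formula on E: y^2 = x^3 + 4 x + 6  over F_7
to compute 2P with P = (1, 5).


Doubling: s = (3 x1^2 + a) / (2 y1)
s = (3*1^2 + 4) / (2*5) mod 7 = 0
x3 = s^2 - 2 x1 mod 7 = 0^2 - 2*1 = 5
y3 = s (x1 - x3) - y1 mod 7 = 0 * (1 - 5) - 5 = 2

2P = (5, 2)


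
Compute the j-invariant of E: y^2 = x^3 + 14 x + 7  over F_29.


Delta = -16(4 a^3 + 27 b^2) mod 29 = 10
-1728 * (4 a)^3 = -1728 * (4*14)^3 mod 29 = 20
j = 20 * 10^(-1) mod 29 = 2

j = 2 (mod 29)


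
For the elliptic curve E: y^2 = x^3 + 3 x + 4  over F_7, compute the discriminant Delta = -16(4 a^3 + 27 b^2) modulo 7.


4 a^3 + 27 b^2 = 4*3^3 + 27*4^2 = 108 + 432 = 540
Delta = -16 * (540) = -8640
Delta mod 7 = 5

Delta = 5 (mod 7)


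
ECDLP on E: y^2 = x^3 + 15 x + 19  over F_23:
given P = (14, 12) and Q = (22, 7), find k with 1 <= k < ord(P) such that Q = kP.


Enumerate multiples of P until we hit Q = (22, 7):
  1P = (14, 12)
  2P = (20, 4)
  3P = (1, 9)
  4P = (12, 15)
  5P = (5, 9)
  6P = (22, 16)
  7P = (16, 10)
  8P = (17, 14)
  9P = (18, 16)
  10P = (15, 10)
  11P = (21, 2)
  12P = (6, 16)
  13P = (9, 20)
  14P = (9, 3)
  15P = (6, 7)
  16P = (21, 21)
  17P = (15, 13)
  18P = (18, 7)
  19P = (17, 9)
  20P = (16, 13)
  21P = (22, 7)
Match found at i = 21.

k = 21


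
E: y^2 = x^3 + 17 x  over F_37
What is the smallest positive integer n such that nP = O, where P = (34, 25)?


Compute successive multiples of P until we hit O:
  1P = (34, 25)
  2P = (33, 4)
  3P = (4, 13)
  4P = (11, 36)
  5P = (3, 2)
  6P = (26, 6)
  7P = (26, 31)
  8P = (3, 35)
  ... (continuing to 13P)
  13P = O

ord(P) = 13


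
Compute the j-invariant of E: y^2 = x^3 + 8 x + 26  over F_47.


Delta = -16(4 a^3 + 27 b^2) mod 47 = 17
-1728 * (4 a)^3 = -1728 * (4*8)^3 mod 47 = 5
j = 5 * 17^(-1) mod 47 = 39

j = 39 (mod 47)
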